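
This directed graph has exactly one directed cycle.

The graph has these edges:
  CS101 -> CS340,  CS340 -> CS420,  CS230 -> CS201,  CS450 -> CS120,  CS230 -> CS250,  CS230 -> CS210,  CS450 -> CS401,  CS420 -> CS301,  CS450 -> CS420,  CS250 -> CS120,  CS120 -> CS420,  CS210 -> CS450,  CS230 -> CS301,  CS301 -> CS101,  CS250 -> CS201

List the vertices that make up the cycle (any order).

CS101, CS301, CS340, CS420

DFS with gray/black marking from CS301:
CS301 gray
  CS101 gray
    CS340 gray
      CS420 gray
        CS420→CS301: CS301 is gray → back edge
Back edge closes the cycle CS301 → CS101 → CS340 → CS420 → CS301; its vertices are {CS101, CS301, CS340, CS420}.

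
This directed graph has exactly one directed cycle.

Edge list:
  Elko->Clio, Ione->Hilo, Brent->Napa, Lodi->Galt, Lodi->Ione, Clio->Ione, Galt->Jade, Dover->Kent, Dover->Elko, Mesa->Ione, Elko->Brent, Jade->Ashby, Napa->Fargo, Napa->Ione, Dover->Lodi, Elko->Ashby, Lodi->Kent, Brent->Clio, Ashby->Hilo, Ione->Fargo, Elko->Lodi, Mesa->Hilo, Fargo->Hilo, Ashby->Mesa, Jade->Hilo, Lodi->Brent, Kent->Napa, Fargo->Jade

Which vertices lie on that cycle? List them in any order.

Ione, Jade, Mesa, Ashby, Fargo

DFS with gray/black marking from Jade:
Jade gray
  Hilo gray
  Hilo black
  Ashby gray
    Mesa gray
      Mesa→Hilo: Hilo black — skip
      Ione gray
        Fargo gray
          Fargo→Hilo: Hilo black — skip
          Fargo→Jade: Jade is gray → back edge
Back edge closes the cycle Jade → Ashby → Mesa → Ione → Fargo → Jade; its vertices are {Ione, Jade, Mesa, Ashby, Fargo}.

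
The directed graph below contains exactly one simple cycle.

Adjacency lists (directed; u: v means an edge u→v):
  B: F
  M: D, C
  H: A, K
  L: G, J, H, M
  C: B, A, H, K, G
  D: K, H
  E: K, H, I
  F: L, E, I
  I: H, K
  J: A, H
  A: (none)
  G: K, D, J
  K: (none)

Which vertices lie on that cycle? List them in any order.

B, C, F, L, M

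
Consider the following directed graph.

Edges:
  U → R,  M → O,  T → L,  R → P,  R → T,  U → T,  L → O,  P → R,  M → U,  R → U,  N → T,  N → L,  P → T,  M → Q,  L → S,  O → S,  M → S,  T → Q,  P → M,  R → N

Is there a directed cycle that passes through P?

Yes

P is on a cycle iff P can reach itself via ≥1 edge.
P → R → P — yes.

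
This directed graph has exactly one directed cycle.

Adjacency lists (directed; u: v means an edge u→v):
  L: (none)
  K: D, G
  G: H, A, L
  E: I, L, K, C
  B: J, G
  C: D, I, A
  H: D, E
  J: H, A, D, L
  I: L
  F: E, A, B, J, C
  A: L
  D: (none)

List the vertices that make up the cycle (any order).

E, G, H, K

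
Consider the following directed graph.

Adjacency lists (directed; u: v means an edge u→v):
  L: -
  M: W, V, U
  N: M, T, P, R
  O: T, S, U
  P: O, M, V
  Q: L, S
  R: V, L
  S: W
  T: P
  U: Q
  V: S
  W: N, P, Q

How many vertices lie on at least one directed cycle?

11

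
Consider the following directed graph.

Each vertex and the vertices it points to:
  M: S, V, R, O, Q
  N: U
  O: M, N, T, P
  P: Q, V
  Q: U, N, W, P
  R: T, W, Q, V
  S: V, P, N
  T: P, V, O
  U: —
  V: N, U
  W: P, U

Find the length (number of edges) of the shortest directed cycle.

2

For each vertex v, BFS finds the shortest path from v back to v.
The shortest such closed walk is O → M → O, length 2.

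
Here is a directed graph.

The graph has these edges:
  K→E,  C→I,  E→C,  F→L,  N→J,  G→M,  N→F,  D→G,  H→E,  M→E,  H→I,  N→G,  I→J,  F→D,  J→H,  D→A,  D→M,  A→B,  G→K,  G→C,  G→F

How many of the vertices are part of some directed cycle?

8

A vertex is on a directed cycle iff it belongs to a strongly connected component of size ≥ 2 (or has a self-loop).
The vertices on cycles are {C, D, E, F, G, H, I, J} — 8 in total.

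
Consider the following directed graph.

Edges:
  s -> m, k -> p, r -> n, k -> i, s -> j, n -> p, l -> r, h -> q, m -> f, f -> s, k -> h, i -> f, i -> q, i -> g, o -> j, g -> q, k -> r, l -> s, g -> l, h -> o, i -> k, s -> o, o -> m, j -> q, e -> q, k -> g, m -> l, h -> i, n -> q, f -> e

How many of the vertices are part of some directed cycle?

8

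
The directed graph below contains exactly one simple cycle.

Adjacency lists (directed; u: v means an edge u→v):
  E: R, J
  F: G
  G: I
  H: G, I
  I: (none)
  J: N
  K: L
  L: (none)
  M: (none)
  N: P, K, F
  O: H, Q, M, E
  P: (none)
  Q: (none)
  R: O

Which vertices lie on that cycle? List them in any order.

DFS with gray/black marking from O:
O gray
  H gray
    G gray
      I gray
      I black
    G black
    H→I: I black — skip
  H black
  Q gray
  Q black
  M gray
  M black
  E gray
    R gray
      R→O: O is gray → back edge
Back edge closes the cycle O → E → R → O; its vertices are {E, O, R}.

E, O, R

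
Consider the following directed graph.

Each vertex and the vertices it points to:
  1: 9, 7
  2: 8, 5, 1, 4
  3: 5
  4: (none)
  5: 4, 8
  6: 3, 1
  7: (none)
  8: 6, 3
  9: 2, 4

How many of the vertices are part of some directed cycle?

A vertex is on a directed cycle iff it belongs to a strongly connected component of size ≥ 2 (or has a self-loop).
The vertices on cycles are {1, 2, 3, 5, 6, 8, 9} — 7 in total.

7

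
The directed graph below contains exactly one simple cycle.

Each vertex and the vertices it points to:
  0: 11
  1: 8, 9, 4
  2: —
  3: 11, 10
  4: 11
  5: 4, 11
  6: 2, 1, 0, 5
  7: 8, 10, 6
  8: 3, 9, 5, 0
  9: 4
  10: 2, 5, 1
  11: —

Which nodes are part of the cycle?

1, 3, 8, 10

DFS with gray/black marking from 10:
10 gray
  2 gray
  2 black
  5 gray
    4 gray
      11 gray
      11 black
    4 black
    5→11: 11 black — skip
  5 black
  1 gray
    8 gray
      3 gray
        3→11: 11 black — skip
        3→10: 10 is gray → back edge
Back edge closes the cycle 10 → 1 → 8 → 3 → 10; its vertices are {1, 3, 8, 10}.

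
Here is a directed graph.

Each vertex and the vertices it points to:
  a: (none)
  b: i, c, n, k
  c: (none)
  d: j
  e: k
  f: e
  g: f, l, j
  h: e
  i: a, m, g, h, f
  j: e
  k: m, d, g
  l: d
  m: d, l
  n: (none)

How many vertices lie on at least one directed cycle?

8

A vertex is on a directed cycle iff it belongs to a strongly connected component of size ≥ 2 (or has a self-loop).
The vertices on cycles are {d, e, f, g, j, k, l, m} — 8 in total.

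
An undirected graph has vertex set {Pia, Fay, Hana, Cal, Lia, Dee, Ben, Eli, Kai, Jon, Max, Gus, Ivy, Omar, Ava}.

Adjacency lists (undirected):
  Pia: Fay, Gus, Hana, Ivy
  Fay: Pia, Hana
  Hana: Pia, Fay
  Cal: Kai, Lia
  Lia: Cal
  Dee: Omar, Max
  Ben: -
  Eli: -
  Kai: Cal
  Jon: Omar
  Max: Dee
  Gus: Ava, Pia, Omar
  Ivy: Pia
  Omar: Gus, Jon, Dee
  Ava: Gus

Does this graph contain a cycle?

Yes

DFS, tracking each vertex's parent; an edge to a visited non-parent vertex closes a cycle.
Start from Hana:
visit Hana (parent –)
  visit Pia (parent Hana)
    visit Fay (parent Pia)
      Fay–Pia: parent, skip
      Fay–Hana: Hana visited and ≠ parent → cycle
Cycle: Hana – Pia – Fay – Hana.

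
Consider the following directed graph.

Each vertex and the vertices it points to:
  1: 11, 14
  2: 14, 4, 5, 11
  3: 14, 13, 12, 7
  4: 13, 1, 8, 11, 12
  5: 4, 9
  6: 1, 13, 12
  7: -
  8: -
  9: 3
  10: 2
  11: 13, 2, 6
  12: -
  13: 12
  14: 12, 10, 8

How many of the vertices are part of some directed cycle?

10

A vertex is on a directed cycle iff it belongs to a strongly connected component of size ≥ 2 (or has a self-loop).
The vertices on cycles are {1, 2, 3, 4, 5, 6, 9, 10, 11, 14} — 10 in total.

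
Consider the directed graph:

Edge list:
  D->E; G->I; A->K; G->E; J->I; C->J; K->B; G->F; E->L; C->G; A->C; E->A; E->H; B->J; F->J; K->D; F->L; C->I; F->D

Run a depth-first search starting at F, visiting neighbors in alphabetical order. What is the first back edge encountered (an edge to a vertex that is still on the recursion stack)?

DFS from F (visiting neighbors in alphabetical order); mark gray on enter, black on exit:
F gray
  D gray
    E gray
      A gray
        C gray
          G gray
            G→E: E is gray → back edge
First back edge: G → E.

G→E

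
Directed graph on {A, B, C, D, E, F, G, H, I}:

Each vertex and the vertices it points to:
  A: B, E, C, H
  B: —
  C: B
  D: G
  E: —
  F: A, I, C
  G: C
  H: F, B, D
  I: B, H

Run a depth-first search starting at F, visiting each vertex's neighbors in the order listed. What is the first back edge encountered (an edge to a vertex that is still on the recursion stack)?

H->F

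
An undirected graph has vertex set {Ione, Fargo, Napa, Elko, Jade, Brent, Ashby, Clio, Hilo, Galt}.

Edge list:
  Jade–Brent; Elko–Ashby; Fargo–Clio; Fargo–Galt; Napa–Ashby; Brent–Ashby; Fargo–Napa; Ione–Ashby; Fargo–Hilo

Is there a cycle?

No

DFS, tracking each vertex's parent; an edge to a visited non-parent vertex closes a cycle.
Start from Jade:
visit Jade (parent –)
  visit Brent (parent Jade)
    Brent–Jade: parent, skip
    visit Ashby (parent Brent)
      Ashby–Brent: parent, skip
      visit Napa (parent Ashby)
        visit Fargo (parent Napa)
          visit Galt (parent Fargo)
            Galt–Fargo: parent, skip
          visit Clio (parent Fargo)
            Clio–Fargo: parent, skip
          Fargo–Napa: parent, skip
          visit Hilo (parent Fargo)
            Hilo–Fargo: parent, skip
        Napa–Ashby: parent, skip
      visit Ione (parent Ashby)
        Ione–Ashby: parent, skip
      visit Elko (parent Ashby)
        Elko–Ashby: parent, skip
No non-parent visited neighbor found — the graph is a forest.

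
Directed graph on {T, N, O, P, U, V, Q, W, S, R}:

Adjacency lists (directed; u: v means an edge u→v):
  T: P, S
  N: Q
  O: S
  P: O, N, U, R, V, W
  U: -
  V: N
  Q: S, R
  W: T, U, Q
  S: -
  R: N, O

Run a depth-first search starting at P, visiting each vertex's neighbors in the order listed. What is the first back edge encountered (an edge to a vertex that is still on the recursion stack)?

R→N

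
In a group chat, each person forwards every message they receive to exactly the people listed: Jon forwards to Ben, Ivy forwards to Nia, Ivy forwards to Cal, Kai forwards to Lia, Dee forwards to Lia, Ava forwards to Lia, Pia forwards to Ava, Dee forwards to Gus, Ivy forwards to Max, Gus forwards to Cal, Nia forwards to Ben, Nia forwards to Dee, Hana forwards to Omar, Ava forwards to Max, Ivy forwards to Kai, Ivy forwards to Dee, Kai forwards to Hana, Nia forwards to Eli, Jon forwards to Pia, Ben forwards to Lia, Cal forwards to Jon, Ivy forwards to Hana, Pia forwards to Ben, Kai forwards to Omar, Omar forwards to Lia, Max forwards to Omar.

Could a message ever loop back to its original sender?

DFS with white/gray/black marking, starting from Ava:
Ava gray
  Max gray
    Omar gray
      Lia gray
      Lia black
    Omar black
  Max black
  Ava→Lia: Lia black — skip
Ava black
Cal gray
  Jon gray
    Pia gray
      Pia→Ava: Ava black — skip
      Ben gray
        Ben→Lia: Lia black — skip
      Ben black
    Pia black
    Jon→Ben: Ben black — skip
  Jon black
Cal black
Hana gray
  Hana→Omar: Omar black — skip
Hana black
Eli gray
Eli black
Nia gray
  Nia→Eli: Eli black — skip
  Nia→Ben: Ben black — skip
  Dee gray
    Dee→Lia: Lia black — skip
    Gus gray
      Gus→Cal: Cal black — skip
    Gus black
  Dee black
Nia black
Ivy gray
  Ivy→Cal: Cal black — skip
  Ivy→Nia: Nia black — skip
  Ivy→Hana: Hana black — skip
  Ivy→Max: Max black — skip
  Kai gray
    Kai→Hana: Hana black — skip
    Kai→Lia: Lia black — skip
    Kai→Omar: Omar black — skip
  Kai black
  Ivy→Dee: Dee black — skip
Ivy black
Every edge goes to a white or black vertex — no back edge, so the graph is acyclic.

No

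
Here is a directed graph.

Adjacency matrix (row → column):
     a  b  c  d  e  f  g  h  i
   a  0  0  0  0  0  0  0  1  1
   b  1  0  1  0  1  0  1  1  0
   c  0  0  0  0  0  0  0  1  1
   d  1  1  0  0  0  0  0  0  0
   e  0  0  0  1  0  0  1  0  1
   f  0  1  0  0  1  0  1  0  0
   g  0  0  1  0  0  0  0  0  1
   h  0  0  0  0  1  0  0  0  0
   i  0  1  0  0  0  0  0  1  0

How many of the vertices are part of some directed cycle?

8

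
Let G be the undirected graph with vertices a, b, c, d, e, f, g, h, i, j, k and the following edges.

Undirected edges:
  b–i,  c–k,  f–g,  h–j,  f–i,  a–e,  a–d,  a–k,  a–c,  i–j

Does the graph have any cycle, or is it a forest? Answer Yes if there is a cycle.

DFS, tracking each vertex's parent; an edge to a visited non-parent vertex closes a cycle.
Start from i:
visit i (parent –)
  visit f (parent i)
    visit g (parent f)
      g–f: parent, skip
    f–i: parent, skip
  visit b (parent i)
    b–i: parent, skip
  visit j (parent i)
    j–i: parent, skip
    visit h (parent j)
      h–j: parent, skip
visit a (parent –)
  visit e (parent a)
    e–a: parent, skip
  visit c (parent a)
    c–a: parent, skip
    visit k (parent c)
      k–a: a visited and ≠ parent → cycle
Cycle: a – c – k – a.

Yes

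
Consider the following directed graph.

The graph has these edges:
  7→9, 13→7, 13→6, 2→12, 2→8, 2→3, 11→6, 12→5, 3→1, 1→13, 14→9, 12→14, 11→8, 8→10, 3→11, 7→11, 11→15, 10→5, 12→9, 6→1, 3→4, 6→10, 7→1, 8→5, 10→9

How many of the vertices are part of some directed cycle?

A vertex is on a directed cycle iff it belongs to a strongly connected component of size ≥ 2 (or has a self-loop).
The vertices on cycles are {1, 6, 7, 11, 13} — 5 in total.

5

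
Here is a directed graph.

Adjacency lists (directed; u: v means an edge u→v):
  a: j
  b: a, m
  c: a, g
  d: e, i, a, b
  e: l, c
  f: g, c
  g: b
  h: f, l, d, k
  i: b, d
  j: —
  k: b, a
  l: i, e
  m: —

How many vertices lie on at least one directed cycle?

4

A vertex is on a directed cycle iff it belongs to a strongly connected component of size ≥ 2 (or has a self-loop).
The vertices on cycles are {d, e, i, l} — 4 in total.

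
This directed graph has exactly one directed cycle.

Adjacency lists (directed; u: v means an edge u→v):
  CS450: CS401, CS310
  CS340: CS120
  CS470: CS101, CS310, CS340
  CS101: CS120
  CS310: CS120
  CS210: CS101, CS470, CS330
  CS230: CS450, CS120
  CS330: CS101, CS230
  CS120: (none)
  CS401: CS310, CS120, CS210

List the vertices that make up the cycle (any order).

CS210, CS230, CS330, CS401, CS450

DFS with gray/black marking from CS210:
CS210 gray
  CS101 gray
    CS120 gray
    CS120 black
  CS101 black
  CS470 gray
    CS470→CS101: CS101 black — skip
    CS310 gray
      CS310→CS120: CS120 black — skip
    CS310 black
    CS340 gray
      CS340→CS120: CS120 black — skip
    CS340 black
  CS470 black
  CS330 gray
    CS330→CS101: CS101 black — skip
    CS230 gray
      CS450 gray
        CS401 gray
          CS401→CS310: CS310 black — skip
          CS401→CS120: CS120 black — skip
          CS401→CS210: CS210 is gray → back edge
Back edge closes the cycle CS210 → CS330 → CS230 → CS450 → CS401 → CS210; its vertices are {CS210, CS230, CS330, CS401, CS450}.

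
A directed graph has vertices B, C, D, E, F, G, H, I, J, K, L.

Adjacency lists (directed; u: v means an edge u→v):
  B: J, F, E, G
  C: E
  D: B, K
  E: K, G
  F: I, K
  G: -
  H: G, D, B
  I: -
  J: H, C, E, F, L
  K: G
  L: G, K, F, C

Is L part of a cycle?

No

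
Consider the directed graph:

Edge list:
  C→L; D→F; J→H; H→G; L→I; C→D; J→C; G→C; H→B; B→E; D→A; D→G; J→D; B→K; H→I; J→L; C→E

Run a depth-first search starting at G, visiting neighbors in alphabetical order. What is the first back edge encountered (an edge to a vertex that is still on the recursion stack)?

D->G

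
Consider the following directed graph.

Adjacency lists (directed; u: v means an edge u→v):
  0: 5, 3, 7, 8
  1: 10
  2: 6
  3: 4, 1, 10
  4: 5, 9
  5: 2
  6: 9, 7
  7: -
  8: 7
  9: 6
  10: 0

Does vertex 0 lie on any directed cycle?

Yes

0 is on a cycle iff 0 can reach itself via ≥1 edge.
0 → 3 → 10 → 0 — yes.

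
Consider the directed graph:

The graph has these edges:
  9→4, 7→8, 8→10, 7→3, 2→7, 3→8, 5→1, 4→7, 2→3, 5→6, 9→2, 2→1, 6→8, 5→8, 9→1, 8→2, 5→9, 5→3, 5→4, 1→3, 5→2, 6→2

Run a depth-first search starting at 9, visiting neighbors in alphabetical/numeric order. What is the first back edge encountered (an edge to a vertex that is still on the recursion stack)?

DFS from 9 (visiting neighbors in alphabetical/numeric order); mark gray on enter, black on exit:
9 gray
  1 gray
    3 gray
      8 gray
        2 gray
          2→1: 1 is gray → back edge
First back edge: 2 → 1.

2→1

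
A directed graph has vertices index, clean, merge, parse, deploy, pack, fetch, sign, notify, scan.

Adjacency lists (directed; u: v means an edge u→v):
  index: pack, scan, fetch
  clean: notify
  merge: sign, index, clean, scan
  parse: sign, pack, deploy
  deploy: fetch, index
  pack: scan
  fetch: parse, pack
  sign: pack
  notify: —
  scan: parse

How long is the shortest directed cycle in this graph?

3

For each vertex v, BFS finds the shortest path from v back to v.
The shortest such closed walk is scan → parse → pack → scan, length 3.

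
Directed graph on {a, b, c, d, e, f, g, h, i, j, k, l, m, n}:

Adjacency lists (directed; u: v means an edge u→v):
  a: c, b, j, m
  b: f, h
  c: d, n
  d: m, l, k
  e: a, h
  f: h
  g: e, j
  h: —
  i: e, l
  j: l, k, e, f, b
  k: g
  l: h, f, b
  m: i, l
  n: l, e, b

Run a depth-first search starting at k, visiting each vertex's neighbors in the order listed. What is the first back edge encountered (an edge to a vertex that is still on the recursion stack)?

DFS from k (visiting each vertex's neighbors in the order listed); mark gray on enter, black on exit:
k gray
  g gray
    e gray
      a gray
        c gray
          d gray
            m gray
              i gray
                i→e: e is gray → back edge
First back edge: i → e.

i→e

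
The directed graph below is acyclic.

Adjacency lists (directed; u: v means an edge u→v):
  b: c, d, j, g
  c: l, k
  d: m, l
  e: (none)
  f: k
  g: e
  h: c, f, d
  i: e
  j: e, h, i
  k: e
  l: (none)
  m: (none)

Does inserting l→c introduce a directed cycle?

Yes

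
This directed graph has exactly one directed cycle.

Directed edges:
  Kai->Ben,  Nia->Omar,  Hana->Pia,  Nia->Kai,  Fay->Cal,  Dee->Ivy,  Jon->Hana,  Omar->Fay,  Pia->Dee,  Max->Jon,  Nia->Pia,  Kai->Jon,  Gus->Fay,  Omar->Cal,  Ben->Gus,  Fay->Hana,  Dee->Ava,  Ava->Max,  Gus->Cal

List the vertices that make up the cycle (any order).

Ava, Dee, Jon, Max, Pia, Hana

DFS with gray/black marking from Pia:
Pia gray
  Dee gray
    Ivy gray
    Ivy black
    Ava gray
      Max gray
        Jon gray
          Hana gray
            Hana→Pia: Pia is gray → back edge
Back edge closes the cycle Pia → Dee → Ava → Max → Jon → Hana → Pia; its vertices are {Ava, Dee, Jon, Max, Pia, Hana}.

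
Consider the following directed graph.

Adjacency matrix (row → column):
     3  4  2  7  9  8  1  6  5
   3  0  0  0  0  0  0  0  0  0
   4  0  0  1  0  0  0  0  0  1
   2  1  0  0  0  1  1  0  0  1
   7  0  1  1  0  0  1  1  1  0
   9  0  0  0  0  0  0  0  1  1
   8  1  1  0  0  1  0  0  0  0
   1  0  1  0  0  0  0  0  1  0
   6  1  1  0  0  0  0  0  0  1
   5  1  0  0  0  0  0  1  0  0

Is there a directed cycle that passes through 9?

9 is on a cycle iff 9 can reach itself via ≥1 edge.
9 → 6 → 4 → 2 → 9 — yes.

Yes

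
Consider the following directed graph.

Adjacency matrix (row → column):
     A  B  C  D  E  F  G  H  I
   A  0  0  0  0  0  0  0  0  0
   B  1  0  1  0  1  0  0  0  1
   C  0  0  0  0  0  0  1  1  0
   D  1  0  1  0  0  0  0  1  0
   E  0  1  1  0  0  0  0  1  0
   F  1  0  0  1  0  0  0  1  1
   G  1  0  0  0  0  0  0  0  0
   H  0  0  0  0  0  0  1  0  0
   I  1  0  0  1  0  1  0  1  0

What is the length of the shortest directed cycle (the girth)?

2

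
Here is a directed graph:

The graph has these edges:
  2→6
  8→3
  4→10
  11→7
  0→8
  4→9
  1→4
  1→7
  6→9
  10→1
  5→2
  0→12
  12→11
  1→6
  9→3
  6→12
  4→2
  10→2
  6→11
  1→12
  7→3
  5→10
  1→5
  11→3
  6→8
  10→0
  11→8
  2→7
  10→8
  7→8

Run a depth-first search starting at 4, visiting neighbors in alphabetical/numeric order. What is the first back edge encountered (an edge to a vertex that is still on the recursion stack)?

1->4

DFS from 4 (visiting neighbors in alphabetical/numeric order); mark gray on enter, black on exit:
4 gray
  2 gray
    6 gray
      8 gray
        3 gray
        3 black
      8 black
      9 gray
        9→3: 3 black — skip
      9 black
      11 gray
        11→3: 3 black — skip
        7 gray
          7→3: 3 black — skip
          7→8: 8 black — skip
        7 black
        11→8: 8 black — skip
      11 black
      12 gray
        12→11: 11 black — skip
      12 black
    6 black
    2→7: 7 black — skip
  2 black
  4→9: 9 black — skip
  10 gray
    0 gray
      0→8: 8 black — skip
      0→12: 12 black — skip
    0 black
    1 gray
      1→4: 4 is gray → back edge
First back edge: 1 → 4.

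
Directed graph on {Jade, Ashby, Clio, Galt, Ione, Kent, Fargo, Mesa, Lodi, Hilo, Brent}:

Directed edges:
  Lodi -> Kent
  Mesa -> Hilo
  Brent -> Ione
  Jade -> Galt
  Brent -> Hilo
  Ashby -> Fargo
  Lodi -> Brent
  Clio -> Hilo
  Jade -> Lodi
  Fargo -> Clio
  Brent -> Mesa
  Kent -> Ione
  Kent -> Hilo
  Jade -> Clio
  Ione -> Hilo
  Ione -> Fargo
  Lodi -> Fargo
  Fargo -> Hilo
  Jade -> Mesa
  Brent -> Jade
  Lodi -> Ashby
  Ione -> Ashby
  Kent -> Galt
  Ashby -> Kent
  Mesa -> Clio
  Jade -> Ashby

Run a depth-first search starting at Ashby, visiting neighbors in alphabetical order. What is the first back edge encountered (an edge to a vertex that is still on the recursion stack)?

DFS from Ashby (visiting neighbors in alphabetical order); mark gray on enter, black on exit:
Ashby gray
  Fargo gray
    Clio gray
      Hilo gray
      Hilo black
    Clio black
    Fargo→Hilo: Hilo black — skip
  Fargo black
  Kent gray
    Galt gray
    Galt black
    Kent→Hilo: Hilo black — skip
    Ione gray
      Ione→Ashby: Ashby is gray → back edge
First back edge: Ione → Ashby.

Ione->Ashby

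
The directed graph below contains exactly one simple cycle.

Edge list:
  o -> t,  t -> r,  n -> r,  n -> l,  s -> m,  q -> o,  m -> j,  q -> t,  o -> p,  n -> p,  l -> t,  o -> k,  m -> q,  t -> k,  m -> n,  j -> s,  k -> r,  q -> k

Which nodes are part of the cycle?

DFS with gray/black marking from s:
s gray
  m gray
    q gray
      k gray
        r gray
        r black
      k black
      t gray
        t→r: r black — skip
        t→k: k black — skip
      t black
      o gray
        p gray
        p black
        o→t: t black — skip
        o→k: k black — skip
      o black
    q black
    n gray
      n→r: r black — skip
      n→p: p black — skip
      l gray
        l→t: t black — skip
      l black
    n black
    j gray
      j→s: s is gray → back edge
Back edge closes the cycle s → m → j → s; its vertices are {j, m, s}.

j, m, s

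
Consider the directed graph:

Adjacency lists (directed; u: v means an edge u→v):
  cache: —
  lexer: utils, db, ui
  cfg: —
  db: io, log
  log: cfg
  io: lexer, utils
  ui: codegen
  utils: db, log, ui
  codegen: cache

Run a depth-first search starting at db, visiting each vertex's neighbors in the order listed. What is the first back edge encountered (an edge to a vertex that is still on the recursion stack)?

utils->db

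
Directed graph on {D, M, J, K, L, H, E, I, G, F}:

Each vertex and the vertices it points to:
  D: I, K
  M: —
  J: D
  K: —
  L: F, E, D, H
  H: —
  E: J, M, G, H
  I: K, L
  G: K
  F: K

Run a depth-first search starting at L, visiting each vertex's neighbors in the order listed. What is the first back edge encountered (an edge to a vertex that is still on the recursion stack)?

I->L

DFS from L (visiting each vertex's neighbors in the order listed); mark gray on enter, black on exit:
L gray
  F gray
    K gray
    K black
  F black
  E gray
    J gray
      D gray
        I gray
          I→K: K black — skip
          I→L: L is gray → back edge
First back edge: I → L.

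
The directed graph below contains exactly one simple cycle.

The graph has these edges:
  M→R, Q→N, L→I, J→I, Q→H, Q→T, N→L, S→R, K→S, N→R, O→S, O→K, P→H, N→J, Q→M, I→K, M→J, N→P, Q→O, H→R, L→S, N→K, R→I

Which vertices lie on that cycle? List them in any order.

I, K, R, S

DFS with gray/black marking from I:
I gray
  K gray
    S gray
      R gray
        R→I: I is gray → back edge
Back edge closes the cycle I → K → S → R → I; its vertices are {I, K, R, S}.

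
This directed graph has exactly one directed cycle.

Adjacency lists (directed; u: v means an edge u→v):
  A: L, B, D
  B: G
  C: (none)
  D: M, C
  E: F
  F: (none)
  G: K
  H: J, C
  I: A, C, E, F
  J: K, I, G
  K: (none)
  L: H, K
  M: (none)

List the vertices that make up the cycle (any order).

DFS with gray/black marking from I:
I gray
  A gray
    L gray
      H gray
        J gray
          K gray
          K black
          J→I: I is gray → back edge
Back edge closes the cycle I → A → L → H → J → I; its vertices are {A, H, I, J, L}.

A, H, I, J, L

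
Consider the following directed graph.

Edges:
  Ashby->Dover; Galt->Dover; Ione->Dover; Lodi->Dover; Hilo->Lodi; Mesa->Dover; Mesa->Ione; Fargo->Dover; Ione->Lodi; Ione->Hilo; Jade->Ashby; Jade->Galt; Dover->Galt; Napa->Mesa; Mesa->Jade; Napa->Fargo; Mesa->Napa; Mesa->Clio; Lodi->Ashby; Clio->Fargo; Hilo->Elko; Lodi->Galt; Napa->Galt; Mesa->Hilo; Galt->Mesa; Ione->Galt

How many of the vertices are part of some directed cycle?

11

A vertex is on a directed cycle iff it belongs to a strongly connected component of size ≥ 2 (or has a self-loop).
The vertices on cycles are {Clio, Galt, Hilo, Ione, Jade, Lodi, Mesa, Napa, Ashby, Dover, Fargo} — 11 in total.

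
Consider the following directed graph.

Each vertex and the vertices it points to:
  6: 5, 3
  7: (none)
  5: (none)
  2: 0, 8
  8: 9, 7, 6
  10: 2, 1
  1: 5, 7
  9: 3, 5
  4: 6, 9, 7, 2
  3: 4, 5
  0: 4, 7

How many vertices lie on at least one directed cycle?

7

A vertex is on a directed cycle iff it belongs to a strongly connected component of size ≥ 2 (or has a self-loop).
The vertices on cycles are {0, 2, 3, 4, 6, 8, 9} — 7 in total.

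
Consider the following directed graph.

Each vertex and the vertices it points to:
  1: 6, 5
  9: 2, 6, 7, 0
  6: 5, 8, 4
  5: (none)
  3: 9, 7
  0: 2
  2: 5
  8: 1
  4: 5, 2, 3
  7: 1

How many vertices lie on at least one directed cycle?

7

A vertex is on a directed cycle iff it belongs to a strongly connected component of size ≥ 2 (or has a self-loop).
The vertices on cycles are {1, 3, 4, 6, 7, 8, 9} — 7 in total.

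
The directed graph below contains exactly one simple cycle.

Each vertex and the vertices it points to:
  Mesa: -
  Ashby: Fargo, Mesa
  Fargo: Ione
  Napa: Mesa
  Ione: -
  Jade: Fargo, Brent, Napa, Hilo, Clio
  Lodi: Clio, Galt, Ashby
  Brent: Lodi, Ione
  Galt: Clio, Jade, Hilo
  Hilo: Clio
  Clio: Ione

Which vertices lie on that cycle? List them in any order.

Galt, Jade, Lodi, Brent

DFS with gray/black marking from Lodi:
Lodi gray
  Clio gray
    Ione gray
    Ione black
  Clio black
  Galt gray
    Galt→Clio: Clio black — skip
    Jade gray
      Fargo gray
        Fargo→Ione: Ione black — skip
      Fargo black
      Brent gray
        Brent→Lodi: Lodi is gray → back edge
Back edge closes the cycle Lodi → Galt → Jade → Brent → Lodi; its vertices are {Galt, Jade, Lodi, Brent}.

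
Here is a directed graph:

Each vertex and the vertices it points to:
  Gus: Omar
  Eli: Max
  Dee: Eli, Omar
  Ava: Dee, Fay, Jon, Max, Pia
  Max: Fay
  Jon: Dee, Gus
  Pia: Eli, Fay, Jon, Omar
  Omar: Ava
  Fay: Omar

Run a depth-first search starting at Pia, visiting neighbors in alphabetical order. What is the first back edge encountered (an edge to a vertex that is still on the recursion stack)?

Dee→Eli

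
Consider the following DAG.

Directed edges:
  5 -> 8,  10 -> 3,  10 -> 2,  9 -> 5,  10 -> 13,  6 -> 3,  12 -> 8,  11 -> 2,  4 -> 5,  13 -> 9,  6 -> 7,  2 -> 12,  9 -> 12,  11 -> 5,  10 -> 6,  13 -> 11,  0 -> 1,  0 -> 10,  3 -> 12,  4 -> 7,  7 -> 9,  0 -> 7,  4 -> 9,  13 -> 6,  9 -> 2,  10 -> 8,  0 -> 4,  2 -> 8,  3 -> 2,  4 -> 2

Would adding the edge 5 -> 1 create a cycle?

Adding 5→1 creates a cycle iff 1 can already reach 5.
Explore from 1: no path reaches 5. The graph stays acyclic.

No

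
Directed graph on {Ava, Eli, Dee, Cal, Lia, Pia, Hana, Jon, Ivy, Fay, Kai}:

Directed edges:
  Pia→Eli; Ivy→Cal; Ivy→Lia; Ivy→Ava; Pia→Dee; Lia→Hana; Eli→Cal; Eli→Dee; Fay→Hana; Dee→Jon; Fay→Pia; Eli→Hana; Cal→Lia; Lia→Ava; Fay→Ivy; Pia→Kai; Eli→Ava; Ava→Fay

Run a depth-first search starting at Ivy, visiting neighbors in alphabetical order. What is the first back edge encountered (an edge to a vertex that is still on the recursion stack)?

Fay->Ivy

DFS from Ivy (visiting neighbors in alphabetical order); mark gray on enter, black on exit:
Ivy gray
  Ava gray
    Fay gray
      Hana gray
      Hana black
      Fay→Ivy: Ivy is gray → back edge
First back edge: Fay → Ivy.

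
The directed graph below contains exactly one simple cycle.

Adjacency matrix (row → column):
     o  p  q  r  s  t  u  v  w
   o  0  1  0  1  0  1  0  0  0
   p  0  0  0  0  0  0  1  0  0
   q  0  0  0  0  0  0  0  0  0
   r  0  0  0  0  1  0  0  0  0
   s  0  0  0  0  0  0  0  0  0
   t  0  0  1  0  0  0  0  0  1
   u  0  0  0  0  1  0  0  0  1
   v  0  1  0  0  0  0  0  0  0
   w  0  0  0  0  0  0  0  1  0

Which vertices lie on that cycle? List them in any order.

p, u, v, w

DFS with gray/black marking from p:
p gray
  u gray
    w gray
      v gray
        v→p: p is gray → back edge
Back edge closes the cycle p → u → w → v → p; its vertices are {p, u, v, w}.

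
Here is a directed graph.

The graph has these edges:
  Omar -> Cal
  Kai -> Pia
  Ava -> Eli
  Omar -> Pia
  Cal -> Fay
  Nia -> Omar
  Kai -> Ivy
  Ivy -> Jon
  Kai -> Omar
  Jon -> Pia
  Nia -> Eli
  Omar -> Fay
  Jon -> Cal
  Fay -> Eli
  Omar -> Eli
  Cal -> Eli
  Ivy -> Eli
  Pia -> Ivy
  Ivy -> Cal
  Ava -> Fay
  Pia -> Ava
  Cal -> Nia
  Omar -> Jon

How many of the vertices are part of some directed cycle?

6

A vertex is on a directed cycle iff it belongs to a strongly connected component of size ≥ 2 (or has a self-loop).
The vertices on cycles are {Cal, Ivy, Jon, Nia, Pia, Omar} — 6 in total.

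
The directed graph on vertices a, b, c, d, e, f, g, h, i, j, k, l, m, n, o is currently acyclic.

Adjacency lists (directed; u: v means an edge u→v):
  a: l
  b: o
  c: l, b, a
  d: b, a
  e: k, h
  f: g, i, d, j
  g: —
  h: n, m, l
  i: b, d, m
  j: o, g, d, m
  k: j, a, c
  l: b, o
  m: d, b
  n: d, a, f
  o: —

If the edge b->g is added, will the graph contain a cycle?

No

Adding b→g creates a cycle iff g can already reach b.
Explore from g: no path reaches b. The graph stays acyclic.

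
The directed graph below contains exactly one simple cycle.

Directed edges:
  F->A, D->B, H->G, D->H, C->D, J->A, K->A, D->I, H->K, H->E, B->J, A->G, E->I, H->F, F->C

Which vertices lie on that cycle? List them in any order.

C, D, F, H

DFS with gray/black marking from D:
D gray
  I gray
  I black
  H gray
    E gray
      E→I: I black — skip
    E black
    K gray
      A gray
        G gray
        G black
      A black
    K black
    F gray
      F→A: A black — skip
      C gray
        C→D: D is gray → back edge
Back edge closes the cycle D → H → F → C → D; its vertices are {C, D, F, H}.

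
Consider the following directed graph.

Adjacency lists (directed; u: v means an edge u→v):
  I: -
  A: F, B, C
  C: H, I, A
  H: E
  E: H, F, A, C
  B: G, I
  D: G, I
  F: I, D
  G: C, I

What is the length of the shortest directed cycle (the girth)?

2

For each vertex v, BFS finds the shortest path from v back to v.
The shortest such closed walk is E → H → E, length 2.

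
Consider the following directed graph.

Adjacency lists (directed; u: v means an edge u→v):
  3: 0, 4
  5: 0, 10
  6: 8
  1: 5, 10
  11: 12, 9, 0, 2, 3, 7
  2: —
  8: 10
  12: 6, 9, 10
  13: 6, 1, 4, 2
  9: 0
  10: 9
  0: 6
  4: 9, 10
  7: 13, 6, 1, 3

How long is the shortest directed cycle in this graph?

For each vertex v, BFS finds the shortest path from v back to v.
The shortest such closed walk is 6 → 8 → 10 → 9 → 0 → 6, length 5.

5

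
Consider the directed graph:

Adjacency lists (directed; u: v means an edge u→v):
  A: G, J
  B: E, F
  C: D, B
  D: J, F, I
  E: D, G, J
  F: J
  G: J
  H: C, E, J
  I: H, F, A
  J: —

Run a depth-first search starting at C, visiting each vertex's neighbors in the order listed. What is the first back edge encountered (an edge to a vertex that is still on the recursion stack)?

DFS from C (visiting each vertex's neighbors in the order listed); mark gray on enter, black on exit:
C gray
  D gray
    J gray
    J black
    F gray
      F→J: J black — skip
    F black
    I gray
      H gray
        H→C: C is gray → back edge
First back edge: H → C.

H->C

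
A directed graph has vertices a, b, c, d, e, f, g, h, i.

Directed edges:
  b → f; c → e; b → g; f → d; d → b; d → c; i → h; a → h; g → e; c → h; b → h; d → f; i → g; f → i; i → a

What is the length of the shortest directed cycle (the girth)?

For each vertex v, BFS finds the shortest path from v back to v.
The shortest such closed walk is f → d → f, length 2.

2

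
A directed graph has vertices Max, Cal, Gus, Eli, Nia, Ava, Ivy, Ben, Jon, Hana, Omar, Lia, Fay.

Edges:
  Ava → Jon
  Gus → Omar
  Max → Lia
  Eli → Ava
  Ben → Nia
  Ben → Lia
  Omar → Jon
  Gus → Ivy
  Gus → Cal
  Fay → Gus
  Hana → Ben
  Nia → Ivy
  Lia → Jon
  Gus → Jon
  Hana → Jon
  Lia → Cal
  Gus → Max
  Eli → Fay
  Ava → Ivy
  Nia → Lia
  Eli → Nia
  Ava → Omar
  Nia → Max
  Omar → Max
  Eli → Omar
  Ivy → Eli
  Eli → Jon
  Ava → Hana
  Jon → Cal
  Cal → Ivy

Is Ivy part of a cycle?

Ivy is on a cycle iff Ivy can reach itself via ≥1 edge.
Ivy → Eli → Ava → Ivy — yes.

Yes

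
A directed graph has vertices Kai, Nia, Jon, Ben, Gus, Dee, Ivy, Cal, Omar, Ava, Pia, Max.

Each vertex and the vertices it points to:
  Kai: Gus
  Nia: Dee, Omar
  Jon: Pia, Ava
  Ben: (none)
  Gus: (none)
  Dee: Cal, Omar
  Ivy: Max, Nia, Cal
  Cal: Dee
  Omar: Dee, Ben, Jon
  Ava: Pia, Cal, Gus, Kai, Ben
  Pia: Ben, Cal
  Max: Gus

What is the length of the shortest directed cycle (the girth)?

2

For each vertex v, BFS finds the shortest path from v back to v.
The shortest such closed walk is Omar → Dee → Omar, length 2.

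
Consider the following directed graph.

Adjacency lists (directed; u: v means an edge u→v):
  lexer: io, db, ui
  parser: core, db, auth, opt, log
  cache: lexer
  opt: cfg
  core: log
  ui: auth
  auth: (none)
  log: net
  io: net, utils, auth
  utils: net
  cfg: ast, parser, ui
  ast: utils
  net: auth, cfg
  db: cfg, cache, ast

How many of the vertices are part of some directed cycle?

12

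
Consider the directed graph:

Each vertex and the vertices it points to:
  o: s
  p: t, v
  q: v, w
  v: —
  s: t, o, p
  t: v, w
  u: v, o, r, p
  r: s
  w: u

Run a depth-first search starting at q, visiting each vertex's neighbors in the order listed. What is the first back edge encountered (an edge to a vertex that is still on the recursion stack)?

DFS from q (visiting each vertex's neighbors in the order listed); mark gray on enter, black on exit:
q gray
  v gray
  v black
  w gray
    u gray
      u→v: v black — skip
      o gray
        s gray
          t gray
            t→v: v black — skip
            t→w: w is gray → back edge
First back edge: t → w.

t→w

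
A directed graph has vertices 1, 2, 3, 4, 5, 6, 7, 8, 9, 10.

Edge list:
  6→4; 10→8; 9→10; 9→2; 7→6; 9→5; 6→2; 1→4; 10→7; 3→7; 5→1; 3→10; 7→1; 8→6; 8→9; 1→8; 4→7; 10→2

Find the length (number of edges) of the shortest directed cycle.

For each vertex v, BFS finds the shortest path from v back to v.
The shortest such closed walk is 10 → 8 → 9 → 10, length 3.

3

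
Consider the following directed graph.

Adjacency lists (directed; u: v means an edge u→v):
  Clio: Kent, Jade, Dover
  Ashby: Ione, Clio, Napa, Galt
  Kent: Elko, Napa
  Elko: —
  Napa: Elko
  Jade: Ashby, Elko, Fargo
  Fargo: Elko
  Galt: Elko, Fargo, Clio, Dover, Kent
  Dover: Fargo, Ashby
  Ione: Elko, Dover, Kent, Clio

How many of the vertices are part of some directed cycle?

6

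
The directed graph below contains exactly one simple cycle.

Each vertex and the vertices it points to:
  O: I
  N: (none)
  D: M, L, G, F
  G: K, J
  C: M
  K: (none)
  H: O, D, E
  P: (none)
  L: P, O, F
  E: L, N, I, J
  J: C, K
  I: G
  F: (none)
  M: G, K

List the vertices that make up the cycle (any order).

C, G, J, M

DFS with gray/black marking from J:
J gray
  C gray
    M gray
      G gray
        K gray
        K black
        G→J: J is gray → back edge
Back edge closes the cycle J → C → M → G → J; its vertices are {C, G, J, M}.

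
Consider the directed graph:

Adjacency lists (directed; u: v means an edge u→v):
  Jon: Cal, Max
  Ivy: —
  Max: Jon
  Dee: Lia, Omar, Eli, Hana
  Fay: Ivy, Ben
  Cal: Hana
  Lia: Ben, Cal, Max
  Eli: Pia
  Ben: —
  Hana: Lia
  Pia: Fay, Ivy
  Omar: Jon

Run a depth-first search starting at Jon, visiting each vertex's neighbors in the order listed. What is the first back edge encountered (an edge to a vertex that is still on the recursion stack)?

Lia->Cal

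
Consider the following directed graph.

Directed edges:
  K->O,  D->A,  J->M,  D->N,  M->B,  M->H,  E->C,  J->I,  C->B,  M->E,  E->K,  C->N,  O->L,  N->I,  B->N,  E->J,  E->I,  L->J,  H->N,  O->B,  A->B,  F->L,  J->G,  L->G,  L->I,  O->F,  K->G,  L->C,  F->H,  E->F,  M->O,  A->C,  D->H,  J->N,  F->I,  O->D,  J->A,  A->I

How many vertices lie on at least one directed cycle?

A vertex is on a directed cycle iff it belongs to a strongly connected component of size ≥ 2 (or has a self-loop).
The vertices on cycles are {E, F, J, K, L, M, O} — 7 in total.

7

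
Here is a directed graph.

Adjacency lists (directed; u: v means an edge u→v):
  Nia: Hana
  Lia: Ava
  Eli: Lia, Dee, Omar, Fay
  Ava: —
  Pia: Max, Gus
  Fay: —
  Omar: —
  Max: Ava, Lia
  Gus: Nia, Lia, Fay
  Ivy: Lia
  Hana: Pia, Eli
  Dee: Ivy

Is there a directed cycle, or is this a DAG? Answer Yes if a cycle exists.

Yes

DFS with white/gray/black marking, starting from Fay:
Fay gray
Fay black
Nia gray
  Hana gray
    Pia gray
      Max gray
        Ava gray
        Ava black
        Lia gray
          Lia→Ava: Ava black — skip
        Lia black
      Max black
      Gus gray
        Gus→Nia: Nia is gray → back edge
Back edge found, so a cycle exists: Nia → Hana → Pia → Gus → Nia.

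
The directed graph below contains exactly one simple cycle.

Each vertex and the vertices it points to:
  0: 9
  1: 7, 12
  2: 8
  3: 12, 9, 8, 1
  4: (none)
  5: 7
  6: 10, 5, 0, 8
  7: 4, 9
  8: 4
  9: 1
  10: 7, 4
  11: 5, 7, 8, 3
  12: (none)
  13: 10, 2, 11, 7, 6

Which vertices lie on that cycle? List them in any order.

1, 7, 9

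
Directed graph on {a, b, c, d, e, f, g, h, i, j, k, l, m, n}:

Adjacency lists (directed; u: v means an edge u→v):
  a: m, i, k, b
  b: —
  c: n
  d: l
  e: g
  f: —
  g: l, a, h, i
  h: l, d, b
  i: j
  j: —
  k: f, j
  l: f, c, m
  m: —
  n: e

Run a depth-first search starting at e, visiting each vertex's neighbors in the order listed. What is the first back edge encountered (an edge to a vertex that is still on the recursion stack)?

DFS from e (visiting each vertex's neighbors in the order listed); mark gray on enter, black on exit:
e gray
  g gray
    l gray
      f gray
      f black
      c gray
        n gray
          n→e: e is gray → back edge
First back edge: n → e.

n->e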